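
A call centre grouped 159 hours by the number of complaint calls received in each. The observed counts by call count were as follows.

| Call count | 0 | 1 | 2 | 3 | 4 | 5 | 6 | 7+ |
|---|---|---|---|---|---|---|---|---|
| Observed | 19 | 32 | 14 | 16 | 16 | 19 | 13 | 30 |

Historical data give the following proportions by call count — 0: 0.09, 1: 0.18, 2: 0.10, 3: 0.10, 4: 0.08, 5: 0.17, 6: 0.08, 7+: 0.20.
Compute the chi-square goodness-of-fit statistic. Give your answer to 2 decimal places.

Expected counts E_i = n·p_i: 159×0.09 = 14.31, 159×0.18 = 28.62, 159×0.10 = 15.9, 159×0.10 = 15.9, 159×0.08 = 12.72, 159×0.17 = 27.03, 159×0.08 = 12.72, 159×0.20 = 31.8.
cat         O        E   (O−E)²/E
0          19    14.31      1.537
1          32    28.62      0.399
2          14     15.9      0.227
3          16     15.9      0.001
4          16    12.72      0.846
5          19    27.03      2.386
6          13    12.72      0.006
7+         30     31.8      0.102
Sum = 5.50

5.50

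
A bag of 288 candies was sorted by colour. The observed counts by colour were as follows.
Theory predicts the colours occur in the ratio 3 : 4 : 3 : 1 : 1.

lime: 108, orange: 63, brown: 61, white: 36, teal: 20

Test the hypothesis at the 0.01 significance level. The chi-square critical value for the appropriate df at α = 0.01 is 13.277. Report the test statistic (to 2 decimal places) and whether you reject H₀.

37.69; reject

Ratio total = 12. Expected counts: 288×3/12 = 72, 288×4/12 = 96, 288×3/12 = 72, 288×1/12 = 24, 288×1/12 = 24.
lime: (108 − 72)²/72 = 1296/72 = 18.000
orange: (63 − 96)²/96 = 1089/96 = 11.344
brown: (61 − 72)²/72 = 121/72 = 1.681
white: (36 − 24)²/24 = 144/24 = 6.000
teal: (20 − 24)²/24 = 16/24 = 0.667
Sum = 37.69
df = 4. Since 37.69 > 13.277, we reject H₀.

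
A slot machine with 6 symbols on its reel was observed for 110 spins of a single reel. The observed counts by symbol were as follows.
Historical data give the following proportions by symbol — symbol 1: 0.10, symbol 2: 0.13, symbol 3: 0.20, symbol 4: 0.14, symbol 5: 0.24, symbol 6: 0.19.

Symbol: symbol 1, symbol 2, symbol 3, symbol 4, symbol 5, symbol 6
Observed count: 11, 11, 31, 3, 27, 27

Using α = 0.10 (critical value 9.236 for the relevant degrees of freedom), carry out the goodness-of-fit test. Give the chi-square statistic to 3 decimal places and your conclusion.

16.222; reject

Expected counts E_i = n·p_i: 110×0.10 = 11, 110×0.13 = 14.3, 110×0.20 = 22, 110×0.14 = 15.4, 110×0.24 = 26.4, 110×0.19 = 20.9.
cat           O        E   (O−E)²/E
symbol 1     11       11     0.0000
symbol 2     11     14.3     0.7615
symbol 3     31       22     3.6818
symbol 4      3     15.4     9.9844
symbol 5     27     26.4     0.0136
symbol 6     27     20.9     1.7804
Sum = 16.222
df = 5. Since 16.222 > 9.236, we reject H₀.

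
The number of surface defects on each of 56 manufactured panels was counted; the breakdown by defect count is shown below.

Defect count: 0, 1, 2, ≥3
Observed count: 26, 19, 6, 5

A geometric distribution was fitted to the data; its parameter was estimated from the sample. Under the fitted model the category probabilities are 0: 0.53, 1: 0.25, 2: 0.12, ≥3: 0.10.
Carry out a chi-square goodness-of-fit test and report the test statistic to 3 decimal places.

2.383

Expected counts E_i = n·p_i: 56×0.53 = 29.68, 56×0.25 = 14, 56×0.12 = 6.72, 56×0.10 = 5.6.
cat         O        E   (O−E)²/E
0          26    29.68     0.4563
1          19       14     1.7857
2           6     6.72     0.0771
≥3          5      5.6     0.0643
Sum = 2.383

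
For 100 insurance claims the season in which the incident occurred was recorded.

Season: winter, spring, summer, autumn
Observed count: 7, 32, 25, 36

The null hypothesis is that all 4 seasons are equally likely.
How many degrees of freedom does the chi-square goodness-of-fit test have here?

3

There are k = 4 categories and no parameters were estimated from the data, so df = 4 − 1 = 3.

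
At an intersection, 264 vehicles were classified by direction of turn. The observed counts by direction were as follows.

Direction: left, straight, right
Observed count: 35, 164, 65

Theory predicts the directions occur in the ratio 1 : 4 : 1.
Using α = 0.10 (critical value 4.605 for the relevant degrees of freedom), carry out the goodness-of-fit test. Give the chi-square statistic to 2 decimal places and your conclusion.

12.68; reject

Ratio total = 6. Expected counts: 264×1/6 = 44, 264×4/6 = 176, 264×1/6 = 44.
cat           O        E   (O−E)²/E
left         35       44      1.841
straight    164      176      0.818
right        65       44     10.023
Sum = 12.68
df = 2. Since 12.68 > 4.605, we reject H₀.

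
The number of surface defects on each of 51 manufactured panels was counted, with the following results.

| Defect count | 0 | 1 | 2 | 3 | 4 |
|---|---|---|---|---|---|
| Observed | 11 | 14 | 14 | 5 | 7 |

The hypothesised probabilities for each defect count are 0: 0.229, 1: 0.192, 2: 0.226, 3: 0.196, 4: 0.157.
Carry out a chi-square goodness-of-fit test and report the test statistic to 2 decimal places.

Expected counts E_i = n·p_i: 51×0.229 = 11.679, 51×0.192 = 9.792, 51×0.226 = 11.526, 51×0.196 = 9.996, 51×0.157 = 8.007.
χ² = (11−11.679)²/11.679 + (14−9.792)²/9.792 + (14−11.526)²/11.526 + (5−9.996)²/9.996 + (7−8.007)²/8.007
   = 0.039 + 1.808 + 0.531 + 2.497 + 0.127
Sum = 5.00

5.00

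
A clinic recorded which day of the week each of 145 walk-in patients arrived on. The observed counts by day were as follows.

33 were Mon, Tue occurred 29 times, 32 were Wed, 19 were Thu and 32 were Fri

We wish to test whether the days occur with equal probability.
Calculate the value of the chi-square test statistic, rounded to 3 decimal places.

Under H₀ each category has probability 1/5, so each expected count is 145/5 = 29.
cat         O        E   (O−E)²/E
Mon        33       29     0.5517
Tue        29       29     0.0000
Wed        32       29     0.3103
Thu        19       29     3.4483
Fri        32       29     0.3103
Sum = 4.621

4.621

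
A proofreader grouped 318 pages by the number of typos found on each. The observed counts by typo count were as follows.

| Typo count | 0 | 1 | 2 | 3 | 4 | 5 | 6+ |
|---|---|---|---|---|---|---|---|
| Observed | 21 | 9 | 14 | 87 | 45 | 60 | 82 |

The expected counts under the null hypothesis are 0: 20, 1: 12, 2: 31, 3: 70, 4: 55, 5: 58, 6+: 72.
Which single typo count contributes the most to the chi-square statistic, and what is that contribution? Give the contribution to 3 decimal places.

2, 9.323

cat         O        E   (O−E)²/E
0          21       20     0.0500
1           9       12     0.7500
2          14       31     9.3226
3          87       70     4.1286
4          45       55     1.8182
5          60       58     0.0690
6+         82       72     1.3889
The largest term is for 2: 9.323.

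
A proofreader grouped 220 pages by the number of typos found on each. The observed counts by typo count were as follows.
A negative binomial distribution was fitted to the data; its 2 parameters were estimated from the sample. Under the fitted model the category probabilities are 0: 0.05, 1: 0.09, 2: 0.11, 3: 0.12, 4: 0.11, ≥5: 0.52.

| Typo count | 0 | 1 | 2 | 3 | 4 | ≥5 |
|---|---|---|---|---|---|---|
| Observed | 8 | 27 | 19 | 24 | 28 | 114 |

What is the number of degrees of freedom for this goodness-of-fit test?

There are k = 6 categories and 2 parameters estimated from the data, so df = 6 − 1 − 2 = 3.

3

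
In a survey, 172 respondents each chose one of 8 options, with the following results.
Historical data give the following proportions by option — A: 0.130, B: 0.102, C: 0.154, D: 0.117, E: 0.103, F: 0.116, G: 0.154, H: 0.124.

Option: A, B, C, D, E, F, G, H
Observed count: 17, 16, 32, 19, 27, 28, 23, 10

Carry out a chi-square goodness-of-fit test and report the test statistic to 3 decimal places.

Expected counts E_i = n·p_i: 172×0.130 = 22.36, 172×0.102 = 17.544, 172×0.154 = 26.488, 172×0.117 = 20.124, 172×0.103 = 17.716, 172×0.116 = 19.952, 172×0.154 = 26.488, 172×0.124 = 21.328.
χ² = (17−22.36)²/22.36 + (16−17.544)²/17.544 + (32−26.488)²/26.488 + (19−20.124)²/20.124 + (27−17.716)²/17.716 + (28−19.952)²/19.952 + (23−26.488)²/26.488 + (10−21.328)²/21.328
   = 1.2849 + 0.1359 + 1.1470 + 0.0628 + 4.8652 + 3.2463 + 0.4593 + 6.0167
Sum = 17.218

17.218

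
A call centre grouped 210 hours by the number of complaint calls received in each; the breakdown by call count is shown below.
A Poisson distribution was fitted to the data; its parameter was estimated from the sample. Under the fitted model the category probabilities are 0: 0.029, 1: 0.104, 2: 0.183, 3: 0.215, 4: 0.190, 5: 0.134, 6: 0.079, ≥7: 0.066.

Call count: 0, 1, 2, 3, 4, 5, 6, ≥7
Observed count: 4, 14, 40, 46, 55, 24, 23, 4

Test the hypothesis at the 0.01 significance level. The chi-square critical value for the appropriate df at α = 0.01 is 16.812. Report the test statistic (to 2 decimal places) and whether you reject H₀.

Expected counts E_i = n·p_i: 210×0.029 = 6.09, 210×0.104 = 21.84, 210×0.183 = 38.43, 210×0.215 = 45.15, 210×0.190 = 39.9, 210×0.134 = 28.14, 210×0.079 = 16.59, 210×0.066 = 13.86.
0: (4 − 6.09)²/6.09 = 4.3681/6.09 = 0.717
1: (14 − 21.84)²/21.84 = 61.4656/21.84 = 2.814
2: (40 − 38.43)²/38.43 = 2.4649/38.43 = 0.064
3: (46 − 45.15)²/45.15 = 0.7225/45.15 = 0.016
4: (55 − 39.9)²/39.9 = 228.01/39.9 = 5.715
5: (24 − 28.14)²/28.14 = 17.1396/28.14 = 0.609
6: (23 − 16.59)²/16.59 = 41.0881/16.59 = 2.477
≥7: (4 − 13.86)²/13.86 = 97.2196/13.86 = 7.014
Sum = 19.43
df = 6. Since 19.43 > 16.812, we reject H₀.

19.43; reject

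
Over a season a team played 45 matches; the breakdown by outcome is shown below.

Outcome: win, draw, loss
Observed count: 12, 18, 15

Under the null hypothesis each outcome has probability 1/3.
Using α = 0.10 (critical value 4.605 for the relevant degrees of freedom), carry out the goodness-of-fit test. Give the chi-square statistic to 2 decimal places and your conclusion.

Under H₀ each category has probability 1/3, so each expected count is 45/3 = 15.
cat         O        E   (O−E)²/E
win        12       15      0.600
draw       18       15      0.600
loss       15       15      0.000
Sum = 1.20
df = 2. Since 1.20 < 4.605, we do not reject H₀.

1.20; do not reject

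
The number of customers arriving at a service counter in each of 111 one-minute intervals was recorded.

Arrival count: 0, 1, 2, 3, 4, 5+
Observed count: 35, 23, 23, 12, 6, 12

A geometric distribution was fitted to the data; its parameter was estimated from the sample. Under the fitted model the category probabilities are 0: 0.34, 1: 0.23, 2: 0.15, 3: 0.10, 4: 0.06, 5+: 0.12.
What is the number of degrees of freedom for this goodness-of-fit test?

4

There are k = 6 categories and 1 parameter estimated from the data, so df = 6 − 1 − 1 = 4.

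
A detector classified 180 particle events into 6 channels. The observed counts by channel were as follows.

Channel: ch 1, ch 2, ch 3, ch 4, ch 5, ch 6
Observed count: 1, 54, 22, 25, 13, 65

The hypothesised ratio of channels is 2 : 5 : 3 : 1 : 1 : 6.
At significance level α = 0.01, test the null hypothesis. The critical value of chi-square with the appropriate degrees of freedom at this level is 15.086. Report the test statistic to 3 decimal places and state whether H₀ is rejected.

Ratio total = 18. Expected counts: 180×2/18 = 20, 180×5/18 = 50, 180×3/18 = 30, 180×1/18 = 10, 180×1/18 = 10, 180×6/18 = 60.
χ² = (1−20)²/20 + (54−50)²/50 + (22−30)²/30 + (25−10)²/10 + (13−10)²/10 + (65−60)²/60
   = 18.0500 + 0.3200 + 2.1333 + 22.5000 + 0.9000 + 0.4167
Sum = 44.320
df = 5. Since 44.320 > 15.086, we reject H₀.

44.320; reject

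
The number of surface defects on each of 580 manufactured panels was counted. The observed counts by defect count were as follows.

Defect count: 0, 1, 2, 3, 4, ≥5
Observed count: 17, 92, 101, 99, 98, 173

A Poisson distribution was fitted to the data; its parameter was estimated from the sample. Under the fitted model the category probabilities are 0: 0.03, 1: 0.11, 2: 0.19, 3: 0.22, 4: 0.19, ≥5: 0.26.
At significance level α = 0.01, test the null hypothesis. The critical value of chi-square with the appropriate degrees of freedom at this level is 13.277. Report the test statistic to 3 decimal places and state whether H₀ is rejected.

24.271; reject

Expected counts E_i = n·p_i: 580×0.03 = 17.4, 580×0.11 = 63.8, 580×0.19 = 110.2, 580×0.22 = 127.6, 580×0.19 = 110.2, 580×0.26 = 150.8.
0: (17 − 17.4)²/17.4 = 0.16/17.4 = 0.0092
1: (92 − 63.8)²/63.8 = 795.24/63.8 = 12.4646
2: (101 − 110.2)²/110.2 = 84.64/110.2 = 0.7681
3: (99 − 127.6)²/127.6 = 817.96/127.6 = 6.4103
4: (98 − 110.2)²/110.2 = 148.84/110.2 = 1.3506
≥5: (173 − 150.8)²/150.8 = 492.84/150.8 = 3.2682
Sum = 24.271
df = 4. Since 24.271 > 13.277, we reject H₀.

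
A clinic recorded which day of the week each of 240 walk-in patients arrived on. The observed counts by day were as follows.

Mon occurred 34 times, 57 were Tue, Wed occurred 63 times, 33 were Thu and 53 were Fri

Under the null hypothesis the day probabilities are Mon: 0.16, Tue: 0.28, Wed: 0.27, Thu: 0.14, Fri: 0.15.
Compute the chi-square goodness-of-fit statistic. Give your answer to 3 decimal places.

10.141

Expected counts E_i = n·p_i: 240×0.16 = 38.4, 240×0.28 = 67.2, 240×0.27 = 64.8, 240×0.14 = 33.6, 240×0.15 = 36.
Mon: (34 − 38.4)²/38.4 = 19.36/38.4 = 0.5042
Tue: (57 − 67.2)²/67.2 = 104.04/67.2 = 1.5482
Wed: (63 − 64.8)²/64.8 = 3.24/64.8 = 0.0500
Thu: (33 − 33.6)²/33.6 = 0.36/33.6 = 0.0107
Fri: (53 − 36)²/36 = 289/36 = 8.0278
Sum = 10.141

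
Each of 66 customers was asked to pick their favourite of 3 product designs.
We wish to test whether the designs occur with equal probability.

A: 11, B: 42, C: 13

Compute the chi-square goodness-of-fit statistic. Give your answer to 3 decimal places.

27.364

Expected count for each of the 3 categories: 66/3 = 22.
cat         O        E   (O−E)²/E
A          11       22     5.5000
B          42       22    18.1818
C          13       22     3.6818
Sum = 27.364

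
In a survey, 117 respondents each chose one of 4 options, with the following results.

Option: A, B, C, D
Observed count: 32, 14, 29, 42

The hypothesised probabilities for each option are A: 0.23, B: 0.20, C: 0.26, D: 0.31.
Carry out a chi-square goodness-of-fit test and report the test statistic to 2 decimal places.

5.71

Expected counts E_i = n·p_i: 117×0.23 = 26.91, 117×0.20 = 23.4, 117×0.26 = 30.42, 117×0.31 = 36.27.
cat         O        E   (O−E)²/E
A          32    26.91      0.963
B          14     23.4      3.776
C          29    30.42      0.066
D          42    36.27      0.905
Sum = 5.71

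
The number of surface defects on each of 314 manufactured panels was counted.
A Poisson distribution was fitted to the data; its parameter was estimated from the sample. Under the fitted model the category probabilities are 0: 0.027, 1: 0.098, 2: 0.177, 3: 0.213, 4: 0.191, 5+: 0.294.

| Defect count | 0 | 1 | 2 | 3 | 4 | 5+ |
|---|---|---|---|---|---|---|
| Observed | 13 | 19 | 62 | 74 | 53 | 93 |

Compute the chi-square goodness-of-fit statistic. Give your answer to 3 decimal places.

Expected counts E_i = n·p_i: 314×0.027 = 8.478, 314×0.098 = 30.772, 314×0.177 = 55.578, 314×0.213 = 66.882, 314×0.191 = 59.974, 314×0.294 = 92.316.
0: (13 − 8.478)²/8.478 = 20.448484/8.478 = 2.4119
1: (19 − 30.772)²/30.772 = 138.579984/30.772 = 4.5034
2: (62 − 55.578)²/55.578 = 41.242084/55.578 = 0.7421
3: (74 − 66.882)²/66.882 = 50.665924/66.882 = 0.7575
4: (53 − 59.974)²/59.974 = 48.636676/59.974 = 0.8110
5+: (93 − 92.316)²/92.316 = 0.467856/92.316 = 0.0051
Sum = 9.231

9.231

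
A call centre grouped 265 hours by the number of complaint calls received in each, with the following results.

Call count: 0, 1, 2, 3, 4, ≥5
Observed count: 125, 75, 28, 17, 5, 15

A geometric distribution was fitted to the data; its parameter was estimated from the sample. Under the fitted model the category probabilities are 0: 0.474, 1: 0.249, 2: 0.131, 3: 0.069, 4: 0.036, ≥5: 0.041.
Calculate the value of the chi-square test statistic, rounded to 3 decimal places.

6.358

Expected counts E_i = n·p_i: 265×0.474 = 125.61, 265×0.249 = 65.985, 265×0.131 = 34.715, 265×0.069 = 18.285, 265×0.036 = 9.54, 265×0.041 = 10.865.
0: (125 − 125.61)²/125.61 = 0.3721/125.61 = 0.0030
1: (75 − 65.985)²/65.985 = 81.270225/65.985 = 1.2316
2: (28 − 34.715)²/34.715 = 45.091225/34.715 = 1.2989
3: (17 − 18.285)²/18.285 = 1.651225/18.285 = 0.0903
4: (5 − 9.54)²/9.54 = 20.6116/9.54 = 2.1605
≥5: (15 − 10.865)²/10.865 = 17.098225/10.865 = 1.5737
Sum = 6.358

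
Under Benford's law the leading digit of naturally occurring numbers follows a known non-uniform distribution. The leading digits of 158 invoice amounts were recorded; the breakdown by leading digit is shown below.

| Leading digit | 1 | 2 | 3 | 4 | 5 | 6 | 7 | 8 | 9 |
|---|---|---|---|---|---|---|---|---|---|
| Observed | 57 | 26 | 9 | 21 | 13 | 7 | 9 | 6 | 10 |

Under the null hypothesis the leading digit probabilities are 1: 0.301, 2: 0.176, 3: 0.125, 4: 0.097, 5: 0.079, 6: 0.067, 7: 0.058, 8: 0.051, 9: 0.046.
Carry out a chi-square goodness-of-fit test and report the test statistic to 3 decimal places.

12.736

Expected counts E_i = n·p_i: 158×0.301 = 47.558, 158×0.176 = 27.808, 158×0.125 = 19.75, 158×0.097 = 15.326, 158×0.079 = 12.482, 158×0.067 = 10.586, 158×0.058 = 9.164, 158×0.051 = 8.058, 158×0.046 = 7.268.
cat         O        E   (O−E)²/E
1          57   47.558     1.8746
2          26   27.808     0.1176
3           9    19.75     5.8513
4          21   15.326     2.1006
5          13   12.482     0.0215
6           7   10.586     1.2148
7           9    9.164     0.0029
8           6    8.058     0.5256
9          10    7.268     1.0269
Sum = 12.736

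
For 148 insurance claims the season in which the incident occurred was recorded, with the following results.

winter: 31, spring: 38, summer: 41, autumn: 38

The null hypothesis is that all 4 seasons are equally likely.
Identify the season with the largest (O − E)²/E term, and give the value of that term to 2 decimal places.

Under H₀ each category has probability 1/4, so each expected count is 148/4 = 37.
cat         O        E   (O−E)²/E
winter     31       37      0.973
spring     38       37      0.027
summer     41       37      0.432
autumn     38       37      0.027
The largest term is for winter: 0.97.

winter, 0.97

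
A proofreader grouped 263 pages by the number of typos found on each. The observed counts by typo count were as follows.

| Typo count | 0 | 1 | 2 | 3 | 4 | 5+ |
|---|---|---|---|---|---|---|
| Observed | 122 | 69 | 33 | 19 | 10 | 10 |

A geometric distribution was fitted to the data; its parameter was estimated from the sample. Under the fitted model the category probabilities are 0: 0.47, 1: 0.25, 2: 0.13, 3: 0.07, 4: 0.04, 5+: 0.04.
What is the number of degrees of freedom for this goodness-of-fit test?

There are k = 6 categories and 1 parameter estimated from the data, so df = 6 − 1 − 1 = 4.

4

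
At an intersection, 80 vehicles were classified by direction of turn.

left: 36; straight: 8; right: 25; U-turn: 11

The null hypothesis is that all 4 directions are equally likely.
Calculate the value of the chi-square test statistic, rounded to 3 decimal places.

Expected count for each of the 4 categories: 80/4 = 20.
χ² = (36−20)²/20 + (8−20)²/20 + (25−20)²/20 + (11−20)²/20
   = 12.8000 + 7.2000 + 1.2500 + 4.0500
Sum = 25.300

25.300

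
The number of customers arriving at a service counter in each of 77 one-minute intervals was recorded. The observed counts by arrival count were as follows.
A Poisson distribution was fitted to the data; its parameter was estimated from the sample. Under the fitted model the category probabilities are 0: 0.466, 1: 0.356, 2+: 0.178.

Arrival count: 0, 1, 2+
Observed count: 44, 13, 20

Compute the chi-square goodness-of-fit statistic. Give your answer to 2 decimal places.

12.30

Expected counts E_i = n·p_i: 77×0.466 = 35.882, 77×0.356 = 27.412, 77×0.178 = 13.706.
cat         O        E   (O−E)²/E
0          44   35.882      1.837
1          13   27.412      7.577
2+         20   13.706      2.890
Sum = 12.30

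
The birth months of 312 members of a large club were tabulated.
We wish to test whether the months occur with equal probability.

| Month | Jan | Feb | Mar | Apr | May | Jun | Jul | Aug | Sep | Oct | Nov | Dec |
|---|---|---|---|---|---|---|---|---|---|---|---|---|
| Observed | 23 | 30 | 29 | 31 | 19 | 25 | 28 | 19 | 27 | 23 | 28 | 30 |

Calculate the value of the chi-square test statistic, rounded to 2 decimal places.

7.38

Under H₀ each category has probability 1/12, so each expected count is 312/12 = 26.
χ² = (23−26)²/26 + (30−26)²/26 + (29−26)²/26 + (31−26)²/26 + (19−26)²/26 + (25−26)²/26 + (28−26)²/26 + (19−26)²/26 + (27−26)²/26 + (23−26)²/26 + (28−26)²/26 + (30−26)²/26
   = 0.346 + 0.615 + 0.346 + 0.962 + 1.885 + 0.038 + 0.154 + 1.885 + 0.038 + 0.346 + 0.154 + 0.615
Sum = 7.38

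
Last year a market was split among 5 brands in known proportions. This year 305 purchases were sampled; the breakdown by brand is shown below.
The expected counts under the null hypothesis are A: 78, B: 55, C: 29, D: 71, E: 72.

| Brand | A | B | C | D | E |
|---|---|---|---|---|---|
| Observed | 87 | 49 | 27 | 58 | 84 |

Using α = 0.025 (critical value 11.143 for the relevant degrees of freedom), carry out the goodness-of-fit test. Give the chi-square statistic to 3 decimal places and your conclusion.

χ² = (87−78)²/78 + (49−55)²/55 + (27−29)²/29 + (58−71)²/71 + (84−72)²/72
   = 1.0385 + 0.6545 + 0.1379 + 2.3803 + 2.0000
Sum = 6.211
df = 4. Since 6.211 < 11.143, we do not reject H₀.

6.211; do not reject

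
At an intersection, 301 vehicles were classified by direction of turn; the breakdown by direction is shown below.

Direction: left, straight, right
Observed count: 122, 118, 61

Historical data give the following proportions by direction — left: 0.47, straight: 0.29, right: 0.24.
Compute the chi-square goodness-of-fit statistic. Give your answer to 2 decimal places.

15.23

Expected counts E_i = n·p_i: 301×0.47 = 141.47, 301×0.29 = 87.29, 301×0.24 = 72.24.
left: (122 − 141.47)²/141.47 = 379.0809/141.47 = 2.680
straight: (118 − 87.29)²/87.29 = 943.1041/87.29 = 10.804
right: (61 − 72.24)²/72.24 = 126.3376/72.24 = 1.749
Sum = 15.23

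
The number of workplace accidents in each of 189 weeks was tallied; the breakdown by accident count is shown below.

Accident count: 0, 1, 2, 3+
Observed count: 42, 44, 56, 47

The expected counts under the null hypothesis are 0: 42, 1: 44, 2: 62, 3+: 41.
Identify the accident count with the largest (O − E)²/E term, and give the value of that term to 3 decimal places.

cat         O        E   (O−E)²/E
0          42       42     0.0000
1          44       44     0.0000
2          56       62     0.5806
3+         47       41     0.8780
The largest term is for 3+: 0.878.

3+, 0.878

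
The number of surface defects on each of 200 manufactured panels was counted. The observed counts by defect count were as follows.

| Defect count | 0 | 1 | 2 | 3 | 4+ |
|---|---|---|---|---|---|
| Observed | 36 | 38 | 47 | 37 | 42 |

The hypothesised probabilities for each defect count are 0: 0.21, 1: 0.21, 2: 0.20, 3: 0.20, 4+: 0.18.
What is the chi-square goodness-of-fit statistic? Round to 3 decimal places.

3.688

Expected counts E_i = n·p_i: 200×0.21 = 42, 200×0.21 = 42, 200×0.20 = 40, 200×0.20 = 40, 200×0.18 = 36.
cat         O        E   (O−E)²/E
0          36       42     0.8571
1          38       42     0.3810
2          47       40     1.2250
3          37       40     0.2250
4+         42       36     1.0000
Sum = 3.688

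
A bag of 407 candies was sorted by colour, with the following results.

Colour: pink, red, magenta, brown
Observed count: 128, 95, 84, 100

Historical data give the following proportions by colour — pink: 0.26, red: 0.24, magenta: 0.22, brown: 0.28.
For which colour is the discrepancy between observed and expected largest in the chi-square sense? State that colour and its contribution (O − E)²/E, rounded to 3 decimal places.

Expected counts E_i = n·p_i: 407×0.26 = 105.82, 407×0.24 = 97.68, 407×0.22 = 89.54, 407×0.28 = 113.96.
χ² = (128−105.82)²/105.82 + (95−97.68)²/97.68 + (84−89.54)²/89.54 + (100−113.96)²/113.96
   = 4.6490 + 0.0735 + 0.3428 + 1.7101
The largest term is for pink: 4.649.

pink, 4.649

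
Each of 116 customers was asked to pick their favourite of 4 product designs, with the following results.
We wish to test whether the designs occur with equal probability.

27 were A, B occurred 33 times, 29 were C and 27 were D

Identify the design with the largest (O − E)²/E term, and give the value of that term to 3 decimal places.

Under H₀ each category has probability 1/4, so each expected count is 116/4 = 29.
A: (27 − 29)²/29 = 4/29 = 0.1379
B: (33 − 29)²/29 = 16/29 = 0.5517
C: (29 − 29)²/29 = 0/29 = 0.0000
D: (27 − 29)²/29 = 4/29 = 0.1379
The largest term is for B: 0.552.

B, 0.552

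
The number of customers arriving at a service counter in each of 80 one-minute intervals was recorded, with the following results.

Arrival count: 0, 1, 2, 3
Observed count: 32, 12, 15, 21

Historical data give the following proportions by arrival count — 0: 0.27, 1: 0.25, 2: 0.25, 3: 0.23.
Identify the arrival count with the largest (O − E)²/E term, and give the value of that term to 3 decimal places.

Expected counts E_i = n·p_i: 80×0.27 = 21.6, 80×0.25 = 20, 80×0.25 = 20, 80×0.23 = 18.4.
cat         O        E   (O−E)²/E
0          32     21.6     5.0074
1          12       20     3.2000
2          15       20     1.2500
3          21     18.4     0.3674
The largest term is for 0: 5.007.

0, 5.007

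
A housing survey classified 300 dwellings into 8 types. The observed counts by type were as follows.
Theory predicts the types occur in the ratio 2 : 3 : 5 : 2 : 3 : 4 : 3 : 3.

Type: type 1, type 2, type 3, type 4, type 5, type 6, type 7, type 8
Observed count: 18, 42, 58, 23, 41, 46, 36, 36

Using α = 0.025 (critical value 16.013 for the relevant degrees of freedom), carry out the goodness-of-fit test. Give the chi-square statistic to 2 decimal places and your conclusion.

Ratio total = 25. Expected counts: 300×2/25 = 24, 300×3/25 = 36, 300×5/25 = 60, 300×2/25 = 24, 300×3/25 = 36, 300×4/25 = 48, 300×3/25 = 36, 300×3/25 = 36.
cat         O        E   (O−E)²/E
type 1     18       24      1.500
type 2     42       36      1.000
type 3     58       60      0.067
type 4     23       24      0.042
type 5     41       36      0.694
type 6     46       48      0.083
type 7     36       36      0.000
type 8     36       36      0.000
Sum = 3.39
df = 7. Since 3.39 < 16.013, we do not reject H₀.

3.39; do not reject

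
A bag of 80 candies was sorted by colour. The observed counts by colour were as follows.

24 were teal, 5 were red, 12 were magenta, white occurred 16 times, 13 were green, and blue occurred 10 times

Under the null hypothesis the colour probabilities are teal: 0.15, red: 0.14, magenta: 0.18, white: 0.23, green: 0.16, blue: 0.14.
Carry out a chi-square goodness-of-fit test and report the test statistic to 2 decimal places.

Expected counts E_i = n·p_i: 80×0.15 = 12, 80×0.14 = 11.2, 80×0.18 = 14.4, 80×0.23 = 18.4, 80×0.16 = 12.8, 80×0.14 = 11.2.
teal: (24 − 12)²/12 = 144/12 = 12.000
red: (5 − 11.2)²/11.2 = 38.44/11.2 = 3.432
magenta: (12 − 14.4)²/14.4 = 5.76/14.4 = 0.400
white: (16 − 18.4)²/18.4 = 5.76/18.4 = 0.313
green: (13 − 12.8)²/12.8 = 0.04/12.8 = 0.003
blue: (10 − 11.2)²/11.2 = 1.44/11.2 = 0.129
Sum = 16.28

16.28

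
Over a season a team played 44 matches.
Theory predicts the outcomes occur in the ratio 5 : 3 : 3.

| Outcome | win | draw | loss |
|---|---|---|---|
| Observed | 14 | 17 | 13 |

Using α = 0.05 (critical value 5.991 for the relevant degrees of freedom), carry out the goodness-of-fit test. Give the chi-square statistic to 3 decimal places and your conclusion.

3.967; do not reject

Ratio total = 11. Expected counts: 44×5/11 = 20, 44×3/11 = 12, 44×3/11 = 12.
win: (14 − 20)²/20 = 36/20 = 1.8000
draw: (17 − 12)²/12 = 25/12 = 2.0833
loss: (13 − 12)²/12 = 1/12 = 0.0833
Sum = 3.967
df = 2. Since 3.967 < 5.991, we do not reject H₀.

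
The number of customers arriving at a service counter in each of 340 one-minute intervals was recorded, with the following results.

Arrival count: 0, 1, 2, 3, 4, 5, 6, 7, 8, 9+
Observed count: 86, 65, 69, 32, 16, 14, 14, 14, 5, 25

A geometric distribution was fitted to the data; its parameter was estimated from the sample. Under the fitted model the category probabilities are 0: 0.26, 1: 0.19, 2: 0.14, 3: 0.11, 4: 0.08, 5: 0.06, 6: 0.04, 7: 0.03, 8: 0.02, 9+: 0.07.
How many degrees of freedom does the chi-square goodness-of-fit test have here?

There are k = 10 categories and 1 parameter estimated from the data, so df = 10 − 1 − 1 = 8.

8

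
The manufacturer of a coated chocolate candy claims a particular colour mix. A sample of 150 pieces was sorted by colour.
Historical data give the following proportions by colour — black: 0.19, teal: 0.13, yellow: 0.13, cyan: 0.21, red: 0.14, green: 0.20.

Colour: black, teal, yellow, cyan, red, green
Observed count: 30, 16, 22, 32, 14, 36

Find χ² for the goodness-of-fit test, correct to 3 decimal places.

Expected counts E_i = n·p_i: 150×0.19 = 28.5, 150×0.13 = 19.5, 150×0.13 = 19.5, 150×0.21 = 31.5, 150×0.14 = 21, 150×0.20 = 30.
black: (30 − 28.5)²/28.5 = 2.25/28.5 = 0.0789
teal: (16 − 19.5)²/19.5 = 12.25/19.5 = 0.6282
yellow: (22 − 19.5)²/19.5 = 6.25/19.5 = 0.3205
cyan: (32 − 31.5)²/31.5 = 0.25/31.5 = 0.0079
red: (14 − 21)²/21 = 49/21 = 2.3333
green: (36 − 30)²/30 = 36/30 = 1.2000
Sum = 4.569

4.569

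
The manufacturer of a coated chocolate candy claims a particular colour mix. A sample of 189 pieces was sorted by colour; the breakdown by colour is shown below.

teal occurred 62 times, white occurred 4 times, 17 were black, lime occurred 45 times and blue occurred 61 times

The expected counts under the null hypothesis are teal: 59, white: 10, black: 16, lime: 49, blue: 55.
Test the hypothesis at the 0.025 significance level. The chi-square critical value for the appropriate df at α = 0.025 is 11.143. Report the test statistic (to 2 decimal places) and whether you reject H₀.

χ² = (62−59)²/59 + (4−10)²/10 + (17−16)²/16 + (45−49)²/49 + (61−55)²/55
   = 0.153 + 3.600 + 0.063 + 0.327 + 0.655
Sum = 4.80
df = 4. Since 4.80 < 11.143, we do not reject H₀.

4.80; do not reject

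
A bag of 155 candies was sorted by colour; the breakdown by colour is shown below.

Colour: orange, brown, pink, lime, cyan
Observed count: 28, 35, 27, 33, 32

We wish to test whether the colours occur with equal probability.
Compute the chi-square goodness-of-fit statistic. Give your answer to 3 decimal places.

1.484

Expected count for each of the 5 categories: 155/5 = 31.
cat         O        E   (O−E)²/E
orange     28       31     0.2903
brown      35       31     0.5161
pink       27       31     0.5161
lime       33       31     0.1290
cyan       32       31     0.0323
Sum = 1.484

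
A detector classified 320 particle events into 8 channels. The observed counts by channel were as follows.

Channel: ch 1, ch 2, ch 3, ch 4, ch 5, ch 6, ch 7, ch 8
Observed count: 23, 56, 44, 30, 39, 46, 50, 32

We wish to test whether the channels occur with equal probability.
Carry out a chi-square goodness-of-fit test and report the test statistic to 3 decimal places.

21.550

Under H₀ each category has probability 1/8, so each expected count is 320/8 = 40.
χ² = (23−40)²/40 + (56−40)²/40 + (44−40)²/40 + (30−40)²/40 + (39−40)²/40 + (46−40)²/40 + (50−40)²/40 + (32−40)²/40
   = 7.2250 + 6.4000 + 0.4000 + 2.5000 + 0.0250 + 0.9000 + 2.5000 + 1.6000
Sum = 21.550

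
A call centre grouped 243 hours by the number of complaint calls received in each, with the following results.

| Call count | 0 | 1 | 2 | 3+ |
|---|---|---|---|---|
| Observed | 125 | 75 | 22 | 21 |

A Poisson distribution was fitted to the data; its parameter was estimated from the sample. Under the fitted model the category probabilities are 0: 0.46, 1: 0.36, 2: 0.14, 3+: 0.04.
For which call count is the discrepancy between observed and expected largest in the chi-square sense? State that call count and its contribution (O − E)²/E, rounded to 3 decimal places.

3+, 13.090

Expected counts E_i = n·p_i: 243×0.46 = 111.78, 243×0.36 = 87.48, 243×0.14 = 34.02, 243×0.04 = 9.72.
cat         O        E   (O−E)²/E
0         125   111.78     1.5635
1          75    87.48     1.7804
2          22    34.02     4.2469
3+         21     9.72    13.0904
The largest term is for 3+: 13.090.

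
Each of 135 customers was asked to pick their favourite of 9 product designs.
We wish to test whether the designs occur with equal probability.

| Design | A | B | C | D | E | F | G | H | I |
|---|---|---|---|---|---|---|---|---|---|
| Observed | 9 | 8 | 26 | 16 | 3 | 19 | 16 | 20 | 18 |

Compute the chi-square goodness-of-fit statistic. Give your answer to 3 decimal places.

26.800

Under H₀ each category has probability 1/9, so each expected count is 135/9 = 15.
cat         O        E   (O−E)²/E
A           9       15     2.4000
B           8       15     3.2667
C          26       15     8.0667
D          16       15     0.0667
E           3       15     9.6000
F          19       15     1.0667
G          16       15     0.0667
H          20       15     1.6667
I          18       15     0.6000
Sum = 26.800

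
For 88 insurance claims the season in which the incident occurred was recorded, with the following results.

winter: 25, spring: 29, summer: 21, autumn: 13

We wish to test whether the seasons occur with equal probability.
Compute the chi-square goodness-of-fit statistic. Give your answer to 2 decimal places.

Under H₀ each category has probability 1/4, so each expected count is 88/4 = 22.
winter: (25 − 22)²/22 = 9/22 = 0.409
spring: (29 − 22)²/22 = 49/22 = 2.227
summer: (21 − 22)²/22 = 1/22 = 0.045
autumn: (13 − 22)²/22 = 81/22 = 3.682
Sum = 6.36

6.36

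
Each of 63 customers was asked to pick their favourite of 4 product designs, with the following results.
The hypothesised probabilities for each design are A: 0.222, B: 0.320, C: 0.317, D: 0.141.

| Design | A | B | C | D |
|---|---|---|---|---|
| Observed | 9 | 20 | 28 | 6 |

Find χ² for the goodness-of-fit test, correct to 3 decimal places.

5.942

Expected counts E_i = n·p_i: 63×0.222 = 13.986, 63×0.320 = 20.16, 63×0.317 = 19.971, 63×0.141 = 8.883.
χ² = (9−13.986)²/13.986 + (20−20.16)²/20.16 + (28−19.971)²/19.971 + (6−8.883)²/8.883
   = 1.7775 + 0.0013 + 3.2279 + 0.9357
Sum = 5.942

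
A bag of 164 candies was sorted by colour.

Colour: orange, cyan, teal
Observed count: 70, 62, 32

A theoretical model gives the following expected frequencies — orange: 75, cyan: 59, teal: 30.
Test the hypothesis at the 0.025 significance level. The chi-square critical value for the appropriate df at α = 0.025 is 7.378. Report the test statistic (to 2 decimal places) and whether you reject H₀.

χ² = (70−75)²/75 + (62−59)²/59 + (32−30)²/30
   = 0.333 + 0.153 + 0.133
Sum = 0.62
df = 2. Since 0.62 < 7.378, we do not reject H₀.

0.62; do not reject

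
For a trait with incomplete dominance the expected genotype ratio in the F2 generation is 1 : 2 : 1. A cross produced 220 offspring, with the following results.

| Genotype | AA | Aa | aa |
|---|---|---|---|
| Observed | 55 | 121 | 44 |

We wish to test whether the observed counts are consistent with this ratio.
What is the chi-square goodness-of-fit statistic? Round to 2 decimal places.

Ratio total = 4. Expected counts: 220×1/4 = 55, 220×2/4 = 110, 220×1/4 = 55.
AA: (55 − 55)²/55 = 0/55 = 0.000
Aa: (121 − 110)²/110 = 121/110 = 1.100
aa: (44 − 55)²/55 = 121/55 = 2.200
Sum = 3.30

3.30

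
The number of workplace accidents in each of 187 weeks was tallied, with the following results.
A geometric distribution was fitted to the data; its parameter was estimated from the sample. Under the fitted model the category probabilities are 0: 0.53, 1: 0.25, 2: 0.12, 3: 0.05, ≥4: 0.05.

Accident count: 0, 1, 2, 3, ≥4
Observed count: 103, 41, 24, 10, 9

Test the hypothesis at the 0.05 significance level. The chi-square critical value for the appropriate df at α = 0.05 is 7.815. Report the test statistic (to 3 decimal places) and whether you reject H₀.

1.027; do not reject

Expected counts E_i = n·p_i: 187×0.53 = 99.11, 187×0.25 = 46.75, 187×0.12 = 22.44, 187×0.05 = 9.35, 187×0.05 = 9.35.
0: (103 − 99.11)²/99.11 = 15.1321/99.11 = 0.1527
1: (41 − 46.75)²/46.75 = 33.0625/46.75 = 0.7072
2: (24 − 22.44)²/22.44 = 2.4336/22.44 = 0.1084
3: (10 − 9.35)²/9.35 = 0.4225/9.35 = 0.0452
≥4: (9 − 9.35)²/9.35 = 0.1225/9.35 = 0.0131
Sum = 1.027
df = 3. Since 1.027 < 7.815, we do not reject H₀.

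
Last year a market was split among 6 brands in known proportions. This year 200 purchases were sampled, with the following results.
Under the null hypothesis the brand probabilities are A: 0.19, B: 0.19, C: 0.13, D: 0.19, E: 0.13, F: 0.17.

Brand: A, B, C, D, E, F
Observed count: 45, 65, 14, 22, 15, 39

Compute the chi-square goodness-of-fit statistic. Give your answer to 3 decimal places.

Expected counts E_i = n·p_i: 200×0.19 = 38, 200×0.19 = 38, 200×0.13 = 26, 200×0.19 = 38, 200×0.13 = 26, 200×0.17 = 34.
χ² = (45−38)²/38 + (65−38)²/38 + (14−26)²/26 + (22−38)²/38 + (15−26)²/26 + (39−34)²/34
   = 1.2895 + 19.1842 + 5.5385 + 6.7368 + 4.6538 + 0.7353
Sum = 38.138

38.138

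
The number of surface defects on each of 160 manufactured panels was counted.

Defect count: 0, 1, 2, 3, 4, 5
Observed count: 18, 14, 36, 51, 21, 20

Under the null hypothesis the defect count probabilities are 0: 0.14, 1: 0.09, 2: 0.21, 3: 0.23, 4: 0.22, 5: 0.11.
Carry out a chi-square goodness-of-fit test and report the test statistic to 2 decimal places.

Expected counts E_i = n·p_i: 160×0.14 = 22.4, 160×0.09 = 14.4, 160×0.21 = 33.6, 160×0.23 = 36.8, 160×0.22 = 35.2, 160×0.11 = 17.6.
cat         O        E   (O−E)²/E
0          18     22.4      0.864
1          14     14.4      0.011
2          36     33.6      0.171
3          51     36.8      5.479
4          21     35.2      5.728
5          20     17.6      0.327
Sum = 12.58

12.58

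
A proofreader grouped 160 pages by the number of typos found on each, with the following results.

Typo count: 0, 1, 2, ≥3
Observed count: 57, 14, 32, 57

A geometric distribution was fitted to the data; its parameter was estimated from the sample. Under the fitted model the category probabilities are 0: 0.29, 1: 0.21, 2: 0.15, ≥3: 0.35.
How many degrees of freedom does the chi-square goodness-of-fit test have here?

There are k = 4 categories and 1 parameter estimated from the data, so df = 4 − 1 − 1 = 2.

2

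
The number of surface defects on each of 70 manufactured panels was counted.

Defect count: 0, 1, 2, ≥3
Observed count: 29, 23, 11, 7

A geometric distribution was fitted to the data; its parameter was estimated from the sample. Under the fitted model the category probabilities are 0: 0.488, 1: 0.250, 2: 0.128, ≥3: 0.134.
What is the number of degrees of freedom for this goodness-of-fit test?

There are k = 4 categories and 1 parameter estimated from the data, so df = 4 − 1 − 1 = 2.

2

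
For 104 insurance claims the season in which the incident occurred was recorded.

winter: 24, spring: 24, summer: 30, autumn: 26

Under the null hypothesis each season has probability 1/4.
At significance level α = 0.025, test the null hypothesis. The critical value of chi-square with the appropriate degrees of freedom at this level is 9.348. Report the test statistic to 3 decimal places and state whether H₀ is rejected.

Under H₀ each category has probability 1/4, so each expected count is 104/4 = 26.
cat         O        E   (O−E)²/E
winter     24       26     0.1538
spring     24       26     0.1538
summer     30       26     0.6154
autumn     26       26     0.0000
Sum = 0.923
df = 3. Since 0.923 < 9.348, we do not reject H₀.

0.923; do not reject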